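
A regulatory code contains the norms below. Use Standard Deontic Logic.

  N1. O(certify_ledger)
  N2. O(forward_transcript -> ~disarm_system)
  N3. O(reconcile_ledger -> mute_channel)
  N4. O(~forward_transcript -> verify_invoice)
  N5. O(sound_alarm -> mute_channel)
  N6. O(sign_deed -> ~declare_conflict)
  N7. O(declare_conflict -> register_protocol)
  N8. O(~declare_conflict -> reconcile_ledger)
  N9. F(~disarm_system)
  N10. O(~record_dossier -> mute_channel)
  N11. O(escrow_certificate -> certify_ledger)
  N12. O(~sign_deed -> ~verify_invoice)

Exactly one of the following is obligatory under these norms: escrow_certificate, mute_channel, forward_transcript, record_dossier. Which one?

mute_channel

Premise 9 is F(~disarm_system), i.e. O(disarm_system).
Premise 2 is O(forward_transcript -> ~disarm_system); contrapositively O(disarm_system -> ~forward_transcript). Since O(disarm_system) holds, K gives O(~forward_transcript).
From O(~forward_transcript) and premise 4, O(~forward_transcript -> verify_invoice), we obtain O(verify_invoice).
Premise 12, O(~sign_deed -> ~verify_invoice), contraposes to O(verify_invoice -> sign_deed); with O(verify_invoice) we get O(sign_deed).
With premise 6, O(sign_deed -> ~declare_conflict), the K-axiom yields O(~declare_conflict).
Premise 8 is O(~declare_conflict -> reconcile_ledger); since O(~declare_conflict), deontic closure gives O(reconcile_ledger).
Applying K to premise 3 (O(reconcile_ledger -> mute_channel)) and O(reconcile_ledger) yields O(mute_channel).
So O(mute_channel) holds — mute_channel is obligatory. None of the other listed options is made obligatory by any chain of premises.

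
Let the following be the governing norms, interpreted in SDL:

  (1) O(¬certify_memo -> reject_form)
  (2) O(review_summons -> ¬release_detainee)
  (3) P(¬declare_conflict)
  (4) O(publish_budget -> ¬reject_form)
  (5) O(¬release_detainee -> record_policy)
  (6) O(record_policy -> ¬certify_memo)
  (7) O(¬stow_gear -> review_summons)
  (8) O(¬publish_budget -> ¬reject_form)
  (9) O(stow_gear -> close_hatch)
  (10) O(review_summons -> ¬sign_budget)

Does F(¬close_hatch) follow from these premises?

Premises 4 and 8 cover both cases: O(publish_budget -> ¬reject_form) and O(¬publish_budget -> ¬reject_form). Since publish_budget ∨ ¬publish_budget is a tautology, O(¬reject_form) follows.
Premise 1 is O(¬certify_memo -> reject_form); contrapositively O(¬reject_form -> certify_memo). Since O(¬reject_form) holds, K gives O(certify_memo).
Premise 6 is O(record_policy -> ¬certify_memo); contrapositively O(certify_memo -> ¬record_policy). Since O(certify_memo) holds, K gives O(¬record_policy).
Premise 5, O(¬release_detainee -> record_policy), contraposes to O(¬record_policy -> release_detainee); with O(¬record_policy) we get O(release_detainee).
The contrapositive of premise 2 (O(review_summons -> ¬release_detainee)) is O(release_detainee -> ¬review_summons), and O(release_detainee) is already established, so O(¬review_summons).
The contrapositive of premise 7 (O(¬stow_gear -> review_summons)) is O(¬review_summons -> stow_gear), and O(¬review_summons) is already established, so O(stow_gear).
From O(stow_gear) and premise 9, O(stow_gear -> close_hatch), we obtain O(close_hatch).
Premises 3, 10 do not contribute to this derivation.
So O(close_hatch) holds, i.e. F(¬close_hatch). The claim follows.

Yes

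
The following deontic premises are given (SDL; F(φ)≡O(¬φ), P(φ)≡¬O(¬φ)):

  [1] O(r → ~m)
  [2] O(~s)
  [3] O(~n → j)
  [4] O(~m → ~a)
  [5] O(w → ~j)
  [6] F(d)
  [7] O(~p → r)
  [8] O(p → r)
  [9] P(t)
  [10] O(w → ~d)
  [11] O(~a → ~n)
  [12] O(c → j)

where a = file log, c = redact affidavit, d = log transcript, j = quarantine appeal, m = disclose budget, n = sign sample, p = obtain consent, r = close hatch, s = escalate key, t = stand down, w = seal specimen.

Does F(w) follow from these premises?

Yes

Premises 8 and 7 are O(p → r) and O(~p → r); every ideal world satisfies p or ~p, so in either case r holds — hence O(r).
With premise 1, O(r → ~m), the K-axiom yields O(~m).
Premise 4 is O(~m → ~a); since O(~m), deontic closure gives O(~a).
Applying K to premise 11 (O(~a → ~n)) and O(~a) yields O(~n).
With premise 3, O(~n → j), the K-axiom yields O(j).
Premise 5 is O(w → ~j); contrapositively O(j → ~w). Since O(j) holds, K gives O(~w).
Premises 2, 6, 9, 10, 12 do not contribute to this derivation.
So O(~w) holds, i.e. F(w). The claim follows.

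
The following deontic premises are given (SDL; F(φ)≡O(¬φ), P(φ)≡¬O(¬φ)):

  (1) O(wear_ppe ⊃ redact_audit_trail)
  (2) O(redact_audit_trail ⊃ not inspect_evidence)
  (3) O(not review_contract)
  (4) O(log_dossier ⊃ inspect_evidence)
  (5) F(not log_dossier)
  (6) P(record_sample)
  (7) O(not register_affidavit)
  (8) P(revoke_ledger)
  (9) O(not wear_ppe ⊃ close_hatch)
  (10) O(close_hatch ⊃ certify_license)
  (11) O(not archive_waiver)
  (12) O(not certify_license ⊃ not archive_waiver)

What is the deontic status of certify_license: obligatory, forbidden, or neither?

Obligatory

Premise 5 is F(not log_dossier), i.e. O(log_dossier).
From O(log_dossier) and premise 4, O(log_dossier ⊃ inspect_evidence), we obtain O(inspect_evidence).
Premise 2 is O(redact_audit_trail ⊃ not inspect_evidence); contrapositively O(inspect_evidence ⊃ not redact_audit_trail). Since O(inspect_evidence) holds, K gives O(not redact_audit_trail).
Premise 1, O(wear_ppe ⊃ redact_audit_trail), contraposes to O(not redact_audit_trail ⊃ not wear_ppe); with O(not redact_audit_trail) we get O(not wear_ppe).
From O(not wear_ppe) and premise 9, O(not wear_ppe ⊃ close_hatch), we obtain O(close_hatch).
With premise 10, O(close_hatch ⊃ certify_license), the K-axiom yields O(certify_license).
Premises 3, 6, 7, 8, 11, 12 do not contribute to this derivation.
Hence certify_license is obligatory.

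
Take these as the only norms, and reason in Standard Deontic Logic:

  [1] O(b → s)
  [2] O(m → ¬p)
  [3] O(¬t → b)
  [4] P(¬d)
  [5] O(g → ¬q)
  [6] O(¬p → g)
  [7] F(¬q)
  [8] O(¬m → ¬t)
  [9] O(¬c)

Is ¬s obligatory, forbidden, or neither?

Premise 7 is F(¬q), i.e. O(q).
The contrapositive of premise 5 (O(g → ¬q)) is O(q → ¬g), and O(q) is already established, so O(¬g).
Premise 6 is O(¬p → g); contrapositively O(¬g → p). Since O(¬g) holds, K gives O(p).
Premise 2, O(m → ¬p), contraposes to O(p → ¬m); with O(p) we get O(¬m).
Applying K to premise 8 (O(¬m → ¬t)) and O(¬m) yields O(¬t).
From O(¬t) and premise 3, O(¬t → b), we obtain O(b).
From O(b) and premise 1, O(b → s), we obtain O(s).
Premises 4, 9 do not contribute to this derivation.
Thus O(s), which is F(¬s): ¬s is forbidden.

Forbidden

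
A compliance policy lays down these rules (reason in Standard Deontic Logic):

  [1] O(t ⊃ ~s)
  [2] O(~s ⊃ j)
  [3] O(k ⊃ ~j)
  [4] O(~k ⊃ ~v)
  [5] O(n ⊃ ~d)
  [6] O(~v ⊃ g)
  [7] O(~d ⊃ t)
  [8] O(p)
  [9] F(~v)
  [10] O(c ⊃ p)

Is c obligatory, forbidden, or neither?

Premise 10 is O(c ⊃ p); even if O(p) held, inferring O(c) would be affirming the consequent — invalid.
No premise or chain of K-axiom applications forces O(c), and none forces O(~c). So c is neither obligatory nor forbidden under these norms.

Neither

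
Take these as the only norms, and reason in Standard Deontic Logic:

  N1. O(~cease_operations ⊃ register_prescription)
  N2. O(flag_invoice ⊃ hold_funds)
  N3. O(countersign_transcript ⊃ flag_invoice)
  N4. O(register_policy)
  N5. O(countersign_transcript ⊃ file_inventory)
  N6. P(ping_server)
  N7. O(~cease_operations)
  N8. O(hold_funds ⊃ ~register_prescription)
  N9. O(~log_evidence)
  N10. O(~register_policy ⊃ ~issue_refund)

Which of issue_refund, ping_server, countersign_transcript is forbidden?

From premise 7 we have O(~cease_operations).
Applying K to premise 1 (O(~cease_operations ⊃ register_prescription)) and O(~cease_operations) yields O(register_prescription).
Premise 8 is O(hold_funds ⊃ ~register_prescription); contrapositively O(register_prescription ⊃ ~hold_funds). Since O(register_prescription) holds, K gives O(~hold_funds).
Premise 2 is O(flag_invoice ⊃ hold_funds); contrapositively O(~hold_funds ⊃ ~flag_invoice). Since O(~hold_funds) holds, K gives O(~flag_invoice).
Premise 3 is O(countersign_transcript ⊃ flag_invoice); contrapositively O(~flag_invoice ⊃ ~countersign_transcript). Since O(~flag_invoice) holds, K gives O(~countersign_transcript).
So O(~countersign_transcript) holds, i.e. countersign_transcript is forbidden. None of the other listed options is forbidden under the premises.

countersign_transcript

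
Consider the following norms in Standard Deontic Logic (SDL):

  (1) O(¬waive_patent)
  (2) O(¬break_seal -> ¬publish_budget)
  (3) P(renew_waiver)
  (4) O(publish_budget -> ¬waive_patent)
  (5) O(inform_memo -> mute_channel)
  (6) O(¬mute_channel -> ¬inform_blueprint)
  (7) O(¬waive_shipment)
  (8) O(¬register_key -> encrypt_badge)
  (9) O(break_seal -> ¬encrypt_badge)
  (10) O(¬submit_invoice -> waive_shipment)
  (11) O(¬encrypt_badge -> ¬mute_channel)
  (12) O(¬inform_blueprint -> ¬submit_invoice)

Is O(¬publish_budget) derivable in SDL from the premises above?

From premise 7 we have O(¬waive_shipment).
Premise 10, O(¬submit_invoice -> waive_shipment), contraposes to O(¬waive_shipment -> submit_invoice); with O(¬waive_shipment) we get O(submit_invoice).
Premise 12, O(¬inform_blueprint -> ¬submit_invoice), contraposes to O(submit_invoice -> inform_blueprint); with O(submit_invoice) we get O(inform_blueprint).
Premise 6 is O(¬mute_channel -> ¬inform_blueprint); contrapositively O(inform_blueprint -> mute_channel). Since O(inform_blueprint) holds, K gives O(mute_channel).
Premise 11, O(¬encrypt_badge -> ¬mute_channel), contraposes to O(mute_channel -> encrypt_badge); with O(mute_channel) we get O(encrypt_badge).
Premise 9 is O(break_seal -> ¬encrypt_badge); contrapositively O(encrypt_badge -> ¬break_seal). Since O(encrypt_badge) holds, K gives O(¬break_seal).
With premise 2, O(¬break_seal -> ¬publish_budget), the K-axiom yields O(¬publish_budget).
Premises 1, 3, 4, 5, 8 do not contribute to this derivation.
So O(¬publish_budget) follows.

Yes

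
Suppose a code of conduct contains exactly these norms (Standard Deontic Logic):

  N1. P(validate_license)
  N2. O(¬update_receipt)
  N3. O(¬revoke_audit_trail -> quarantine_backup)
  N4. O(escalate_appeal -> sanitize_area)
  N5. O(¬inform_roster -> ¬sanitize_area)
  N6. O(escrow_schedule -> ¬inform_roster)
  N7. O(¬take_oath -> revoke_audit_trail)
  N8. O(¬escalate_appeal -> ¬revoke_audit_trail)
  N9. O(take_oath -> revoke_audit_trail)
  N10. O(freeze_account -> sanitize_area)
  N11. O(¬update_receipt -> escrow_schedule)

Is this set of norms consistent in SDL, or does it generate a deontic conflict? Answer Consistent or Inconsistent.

Premises 9 and 7 cover both cases: O(take_oath -> revoke_audit_trail) and O(¬take_oath -> revoke_audit_trail). Since take_oath ∨ ¬take_oath is a tautology, O(revoke_audit_trail) follows.
The contrapositive of premise 8 (O(¬escalate_appeal -> ¬revoke_audit_trail)) is O(revoke_audit_trail -> escalate_appeal), and O(revoke_audit_trail) is already established, so O(escalate_appeal).
Premise 4 is O(escalate_appeal -> sanitize_area); since O(escalate_appeal), deontic closure gives O(sanitize_area).
Premise 5 is O(¬inform_roster -> ¬sanitize_area); contrapositively O(sanitize_area -> inform_roster). Since O(sanitize_area) holds, K gives O(inform_roster).
The contrapositive of premise 6 (O(escrow_schedule -> ¬inform_roster)) is O(inform_roster -> ¬escrow_schedule), and O(inform_roster) is already established, so O(¬escrow_schedule).
The contrapositive of premise 11 (O(¬update_receipt -> escrow_schedule)) is O(¬escrow_schedule -> update_receipt), and O(¬escrow_schedule) is already established, so O(update_receipt).
But premise 2 directly asserts O(¬update_receipt).
We now have both O(update_receipt) and O(¬update_receipt) — update_receipt is simultaneously obligatory and forbidden, violating the D-axiom.

Inconsistent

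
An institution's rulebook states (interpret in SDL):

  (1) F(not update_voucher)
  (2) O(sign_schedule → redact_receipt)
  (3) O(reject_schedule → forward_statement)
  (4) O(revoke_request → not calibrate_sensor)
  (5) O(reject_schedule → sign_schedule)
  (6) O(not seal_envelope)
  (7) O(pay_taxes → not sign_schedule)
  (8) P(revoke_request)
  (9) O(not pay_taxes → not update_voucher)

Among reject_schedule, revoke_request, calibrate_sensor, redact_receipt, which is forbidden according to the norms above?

F(not update_voucher) at premise 1 means O(update_voucher).
The contrapositive of premise 9 (O(not pay_taxes → not update_voucher)) is O(update_voucher → pay_taxes), and O(update_voucher) is already established, so O(pay_taxes).
Applying K to premise 7 (O(pay_taxes → not sign_schedule)) and O(pay_taxes) yields O(not sign_schedule).
The contrapositive of premise 5 (O(reject_schedule → sign_schedule)) is O(not sign_schedule → not reject_schedule), and O(not sign_schedule) is already established, so O(not reject_schedule).
So O(not reject_schedule) holds, i.e. reject_schedule is forbidden. None of the other listed options is forbidden under the premises.

reject_schedule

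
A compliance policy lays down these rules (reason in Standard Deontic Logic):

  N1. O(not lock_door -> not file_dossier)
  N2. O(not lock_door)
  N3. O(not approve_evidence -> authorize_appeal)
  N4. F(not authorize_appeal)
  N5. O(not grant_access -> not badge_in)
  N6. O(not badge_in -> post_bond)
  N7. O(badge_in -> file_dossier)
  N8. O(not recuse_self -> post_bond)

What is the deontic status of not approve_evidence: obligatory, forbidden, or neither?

Premise 3 is O(not approve_evidence -> authorize_appeal); even if O(authorize_appeal) held, inferring O(not approve_evidence) would be affirming the consequent — invalid.
No premise or chain of K-axiom applications forces O(not approve_evidence), and none forces O(approve_evidence). So not approve_evidence is neither obligatory nor forbidden under these norms.

Neither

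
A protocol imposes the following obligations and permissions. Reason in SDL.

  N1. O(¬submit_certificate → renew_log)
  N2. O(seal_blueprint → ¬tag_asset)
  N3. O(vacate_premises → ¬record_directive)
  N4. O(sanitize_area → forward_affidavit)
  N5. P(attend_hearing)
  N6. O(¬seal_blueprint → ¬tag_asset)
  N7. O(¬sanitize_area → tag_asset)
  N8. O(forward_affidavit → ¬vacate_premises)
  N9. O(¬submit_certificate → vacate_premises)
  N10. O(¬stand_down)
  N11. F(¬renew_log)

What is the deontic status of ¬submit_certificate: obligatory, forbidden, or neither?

Forbidden

Premises 6 and 2 are O(¬seal_blueprint → ¬tag_asset) and O(seal_blueprint → ¬tag_asset); every ideal world satisfies ¬seal_blueprint or seal_blueprint, so in either case ¬tag_asset holds — hence O(¬tag_asset).
Premise 7, O(¬sanitize_area → tag_asset), contraposes to O(¬tag_asset → sanitize_area); with O(¬tag_asset) we get O(sanitize_area).
Applying K to premise 4 (O(sanitize_area → forward_affidavit)) and O(sanitize_area) yields O(forward_affidavit).
Applying K to premise 8 (O(forward_affidavit → ¬vacate_premises)) and O(forward_affidavit) yields O(¬vacate_premises).
The contrapositive of premise 9 (O(¬submit_certificate → vacate_premises)) is O(¬vacate_premises → submit_certificate), and O(¬vacate_premises) is already established, so O(submit_certificate).
Premises 1, 3, 5, 10, 11 do not contribute to this derivation.
Thus O(submit_certificate), which is F(¬submit_certificate): ¬submit_certificate is forbidden.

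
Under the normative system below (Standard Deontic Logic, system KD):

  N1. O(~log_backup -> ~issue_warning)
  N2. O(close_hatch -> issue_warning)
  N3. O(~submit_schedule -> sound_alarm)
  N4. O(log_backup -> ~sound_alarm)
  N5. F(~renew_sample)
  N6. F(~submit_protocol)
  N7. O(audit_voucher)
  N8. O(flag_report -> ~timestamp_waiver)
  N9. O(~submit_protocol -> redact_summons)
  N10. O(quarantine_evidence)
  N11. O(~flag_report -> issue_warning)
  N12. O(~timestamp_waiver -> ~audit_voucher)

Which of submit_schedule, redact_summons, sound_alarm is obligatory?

From premise 7 we have O(audit_voucher).
Premise 12 is O(~timestamp_waiver -> ~audit_voucher); contrapositively O(audit_voucher -> timestamp_waiver). Since O(audit_voucher) holds, K gives O(timestamp_waiver).
Premise 8, O(flag_report -> ~timestamp_waiver), contraposes to O(timestamp_waiver -> ~flag_report); with O(timestamp_waiver) we get O(~flag_report).
Premise 11 is O(~flag_report -> issue_warning); since O(~flag_report), deontic closure gives O(issue_warning).
The contrapositive of premise 1 (O(~log_backup -> ~issue_warning)) is O(issue_warning -> log_backup), and O(issue_warning) is already established, so O(log_backup).
With premise 4, O(log_backup -> ~sound_alarm), the K-axiom yields O(~sound_alarm).
Premise 3 is O(~submit_schedule -> sound_alarm); contrapositively O(~sound_alarm -> submit_schedule). Since O(~sound_alarm) holds, K gives O(submit_schedule).
So O(submit_schedule) holds — submit_schedule is obligatory. None of the other listed options is made obligatory by any chain of premises.

submit_schedule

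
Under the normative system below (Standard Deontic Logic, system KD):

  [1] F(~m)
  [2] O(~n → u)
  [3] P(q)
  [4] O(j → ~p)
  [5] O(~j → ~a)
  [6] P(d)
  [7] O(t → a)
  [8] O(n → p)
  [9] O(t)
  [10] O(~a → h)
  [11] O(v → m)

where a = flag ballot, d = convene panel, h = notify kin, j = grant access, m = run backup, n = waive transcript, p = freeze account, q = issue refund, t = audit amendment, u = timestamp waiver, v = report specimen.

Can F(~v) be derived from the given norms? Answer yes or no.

No

Premise 11 is O(v → m); even if O(m) held, inferring O(v) would be affirming the consequent — invalid.
No other premise forces O(v). An ideal world satisfying every premise can still have ~v true, so F(~v) is not derivable.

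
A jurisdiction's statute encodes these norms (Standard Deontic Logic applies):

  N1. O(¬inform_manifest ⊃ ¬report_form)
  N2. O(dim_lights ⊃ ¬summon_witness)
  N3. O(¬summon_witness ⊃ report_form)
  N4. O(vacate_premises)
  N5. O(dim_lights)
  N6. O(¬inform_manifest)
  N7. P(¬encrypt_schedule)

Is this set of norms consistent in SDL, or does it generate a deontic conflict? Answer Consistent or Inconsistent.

Inconsistent

From premise 5 we have O(dim_lights).
With premise 2, O(dim_lights ⊃ ¬summon_witness), the K-axiom yields O(¬summon_witness).
Applying K to premise 3 (O(¬summon_witness ⊃ report_form)) and O(¬summon_witness) yields O(report_form).
Premise 1 is O(¬inform_manifest ⊃ ¬report_form); contrapositively O(report_form ⊃ inform_manifest). Since O(report_form) holds, K gives O(inform_manifest).
However, premise 6 gives O(¬inform_manifest).
We now have both O(inform_manifest) and O(¬inform_manifest) — inform_manifest is simultaneously obligatory and forbidden, violating the D-axiom.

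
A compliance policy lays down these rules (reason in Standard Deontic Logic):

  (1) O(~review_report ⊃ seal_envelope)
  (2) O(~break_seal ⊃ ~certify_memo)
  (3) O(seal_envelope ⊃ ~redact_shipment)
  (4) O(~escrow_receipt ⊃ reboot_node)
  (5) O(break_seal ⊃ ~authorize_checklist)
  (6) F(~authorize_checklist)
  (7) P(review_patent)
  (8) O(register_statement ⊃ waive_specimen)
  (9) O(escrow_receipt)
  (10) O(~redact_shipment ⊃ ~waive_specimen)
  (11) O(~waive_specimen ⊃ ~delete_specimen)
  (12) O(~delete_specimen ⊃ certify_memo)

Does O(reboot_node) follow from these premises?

No

Premise 4 is O(~escrow_receipt ⊃ reboot_node), but O(~escrow_receipt) is not derivable from the premises, so it does not yield O(reboot_node).
No other premise forces O(reboot_node). An ideal world satisfying every premise can still have reboot_node false, so O(reboot_node) is not derivable.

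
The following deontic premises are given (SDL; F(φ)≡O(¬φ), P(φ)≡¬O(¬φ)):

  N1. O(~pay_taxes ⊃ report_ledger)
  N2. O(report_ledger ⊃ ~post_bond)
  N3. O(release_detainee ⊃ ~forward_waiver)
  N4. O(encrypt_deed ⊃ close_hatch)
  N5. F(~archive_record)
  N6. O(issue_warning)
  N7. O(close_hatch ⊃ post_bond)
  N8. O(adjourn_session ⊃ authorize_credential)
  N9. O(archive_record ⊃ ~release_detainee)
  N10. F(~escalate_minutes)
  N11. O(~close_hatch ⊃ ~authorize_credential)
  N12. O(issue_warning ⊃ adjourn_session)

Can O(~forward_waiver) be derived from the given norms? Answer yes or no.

Premise 3 is O(release_detainee ⊃ ~forward_waiver), but O(release_detainee) is not derivable from the premises, so it does not yield O(~forward_waiver).
No other premise forces O(~forward_waiver). An ideal world satisfying every premise can still have ~forward_waiver false, so O(~forward_waiver) is not derivable.

No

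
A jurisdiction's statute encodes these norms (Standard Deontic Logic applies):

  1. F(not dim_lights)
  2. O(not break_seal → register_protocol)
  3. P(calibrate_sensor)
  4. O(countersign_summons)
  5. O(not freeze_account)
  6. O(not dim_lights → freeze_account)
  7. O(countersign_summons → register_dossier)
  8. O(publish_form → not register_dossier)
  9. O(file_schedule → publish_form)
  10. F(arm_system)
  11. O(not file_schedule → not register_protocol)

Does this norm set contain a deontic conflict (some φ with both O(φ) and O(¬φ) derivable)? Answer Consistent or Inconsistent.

Premise 6 is O(not dim_lights → freeze_account), but O(not dim_lights) is not derivable from the premises, so it does not yield O(freeze_account).
So O(freeze_account) is not derivable, and the apparent clash with O(not freeze_account) does not arise.
A world satisfying every obligation exists (e.g. arm_system=false, break_seal=true, calibrate_sensor=false, countersign_summons=true, dim_lights=true, file_schedule=false, freeze_account=false, publish_form=false, register_dossier=true, register_protocol=false); no atom is both obligatory and forbidden, so the set is consistent.

Consistent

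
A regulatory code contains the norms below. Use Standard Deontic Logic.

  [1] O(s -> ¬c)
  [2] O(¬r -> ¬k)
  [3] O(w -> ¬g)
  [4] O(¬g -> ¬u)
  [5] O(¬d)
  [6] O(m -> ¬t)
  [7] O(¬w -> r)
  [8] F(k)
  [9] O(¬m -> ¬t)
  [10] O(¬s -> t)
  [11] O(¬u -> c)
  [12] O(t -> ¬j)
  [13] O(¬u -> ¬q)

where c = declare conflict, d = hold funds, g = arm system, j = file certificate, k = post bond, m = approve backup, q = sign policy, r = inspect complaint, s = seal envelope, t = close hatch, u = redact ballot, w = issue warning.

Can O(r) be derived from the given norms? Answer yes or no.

Yes

By case analysis on m: premise 6 gives O(m -> ¬t) and premise 9 gives O(¬m -> ¬t), so O(¬t) either way.
The contrapositive of premise 10 (O(¬s -> t)) is O(¬t -> s), and O(¬t) is already established, so O(s).
From O(s) and premise 1, O(s -> ¬c), we obtain O(¬c).
The contrapositive of premise 11 (O(¬u -> c)) is O(¬c -> u), and O(¬c) is already established, so O(u).
The contrapositive of premise 4 (O(¬g -> ¬u)) is O(u -> g), and O(u) is already established, so O(g).
Premise 3 is O(w -> ¬g); contrapositively O(g -> ¬w). Since O(g) holds, K gives O(¬w).
Applying K to premise 7 (O(¬w -> r)) and O(¬w) yields O(r).
Premises 2, 5, 8, 12, 13 do not contribute to this derivation.
So O(r) follows.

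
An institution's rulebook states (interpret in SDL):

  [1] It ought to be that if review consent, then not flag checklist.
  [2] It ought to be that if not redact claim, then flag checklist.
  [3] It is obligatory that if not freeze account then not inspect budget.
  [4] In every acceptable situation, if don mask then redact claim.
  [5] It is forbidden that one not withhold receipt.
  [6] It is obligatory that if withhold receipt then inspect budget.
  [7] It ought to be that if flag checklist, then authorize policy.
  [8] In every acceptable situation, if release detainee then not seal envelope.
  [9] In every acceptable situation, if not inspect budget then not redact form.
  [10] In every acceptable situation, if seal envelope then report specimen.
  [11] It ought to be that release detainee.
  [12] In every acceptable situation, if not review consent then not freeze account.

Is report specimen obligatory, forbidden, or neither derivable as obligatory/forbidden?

Premise 10 is O(seal_envelope → report_specimen), but O(seal_envelope) is not derivable from the premises, so it does not yield O(report_specimen).
No premise or chain of K-axiom applications forces O(report_specimen), and none forces O(¬report_specimen). So report_specimen is neither obligatory nor forbidden under these norms.

Neither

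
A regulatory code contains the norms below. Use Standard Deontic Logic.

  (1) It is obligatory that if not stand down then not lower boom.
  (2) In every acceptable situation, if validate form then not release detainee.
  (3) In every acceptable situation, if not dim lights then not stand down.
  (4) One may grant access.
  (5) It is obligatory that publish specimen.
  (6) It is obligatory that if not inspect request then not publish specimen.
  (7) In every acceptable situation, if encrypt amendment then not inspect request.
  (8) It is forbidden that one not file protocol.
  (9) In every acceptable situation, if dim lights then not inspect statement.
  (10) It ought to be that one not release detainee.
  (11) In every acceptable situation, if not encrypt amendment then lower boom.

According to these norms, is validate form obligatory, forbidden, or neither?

Neither

Premise 2 is O(validate_form → ¬release_detainee); even if O(¬release_detainee) held, inferring O(validate_form) would be affirming the consequent — invalid.
No premise or chain of K-axiom applications forces O(validate_form), and none forces O(¬validate_form). So validate_form is neither obligatory nor forbidden under these norms.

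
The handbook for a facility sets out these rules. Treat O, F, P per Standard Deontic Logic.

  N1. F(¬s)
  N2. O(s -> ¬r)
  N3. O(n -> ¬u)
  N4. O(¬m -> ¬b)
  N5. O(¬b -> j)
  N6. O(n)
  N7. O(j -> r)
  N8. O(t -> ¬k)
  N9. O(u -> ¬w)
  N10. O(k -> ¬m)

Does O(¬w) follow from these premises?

Premise 9 is O(u -> ¬w), but O(u) is not derivable from the premises, so it does not yield O(¬w).
No other premise forces O(¬w). An ideal world satisfying every premise can still have ¬w false, so O(¬w) is not derivable.

No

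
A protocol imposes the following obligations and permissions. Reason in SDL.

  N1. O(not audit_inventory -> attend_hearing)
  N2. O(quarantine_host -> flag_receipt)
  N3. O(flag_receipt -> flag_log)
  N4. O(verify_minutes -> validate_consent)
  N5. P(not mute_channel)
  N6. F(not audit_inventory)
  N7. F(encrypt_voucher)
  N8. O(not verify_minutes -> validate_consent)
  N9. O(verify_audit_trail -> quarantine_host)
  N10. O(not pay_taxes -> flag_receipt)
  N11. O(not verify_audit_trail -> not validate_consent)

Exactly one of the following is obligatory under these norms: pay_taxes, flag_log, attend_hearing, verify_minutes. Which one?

flag_log

Premises 8 and 4 are O(not verify_minutes -> validate_consent) and O(verify_minutes -> validate_consent); every ideal world satisfies not verify_minutes or verify_minutes, so in either case validate_consent holds — hence O(validate_consent).
The contrapositive of premise 11 (O(not verify_audit_trail -> not validate_consent)) is O(validate_consent -> verify_audit_trail), and O(validate_consent) is already established, so O(verify_audit_trail).
With premise 9, O(verify_audit_trail -> quarantine_host), the K-axiom yields O(quarantine_host).
Premise 2 is O(quarantine_host -> flag_receipt); since O(quarantine_host), deontic closure gives O(flag_receipt).
From O(flag_receipt) and premise 3, O(flag_receipt -> flag_log), we obtain O(flag_log).
So O(flag_log) holds — flag_log is obligatory. None of the other listed options is made obligatory by any chain of premises.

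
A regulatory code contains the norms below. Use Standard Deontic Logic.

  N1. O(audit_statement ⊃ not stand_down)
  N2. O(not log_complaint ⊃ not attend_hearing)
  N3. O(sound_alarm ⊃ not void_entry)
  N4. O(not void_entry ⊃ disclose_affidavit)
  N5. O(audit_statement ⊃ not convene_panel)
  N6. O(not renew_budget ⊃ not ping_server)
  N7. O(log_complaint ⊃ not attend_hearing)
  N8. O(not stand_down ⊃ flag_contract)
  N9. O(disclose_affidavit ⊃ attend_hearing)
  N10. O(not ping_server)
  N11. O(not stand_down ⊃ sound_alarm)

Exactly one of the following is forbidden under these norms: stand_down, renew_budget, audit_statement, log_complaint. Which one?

By case analysis on not log_complaint: premise 2 gives O(not log_complaint ⊃ not attend_hearing) and premise 7 gives O(log_complaint ⊃ not attend_hearing), so O(not attend_hearing) either way.
Premise 9 is O(disclose_affidavit ⊃ attend_hearing); contrapositively O(not attend_hearing ⊃ not disclose_affidavit). Since O(not attend_hearing) holds, K gives O(not disclose_affidavit).
Premise 4, O(not void_entry ⊃ disclose_affidavit), contraposes to O(not disclose_affidavit ⊃ void_entry); with O(not disclose_affidavit) we get O(void_entry).
Premise 3 is O(sound_alarm ⊃ not void_entry); contrapositively O(void_entry ⊃ not sound_alarm). Since O(void_entry) holds, K gives O(not sound_alarm).
Premise 11, O(not stand_down ⊃ sound_alarm), contraposes to O(not sound_alarm ⊃ stand_down); with O(not sound_alarm) we get O(stand_down).
Premise 1 is O(audit_statement ⊃ not stand_down); contrapositively O(stand_down ⊃ not audit_statement). Since O(stand_down) holds, K gives O(not audit_statement).
So O(not audit_statement) holds, i.e. audit_statement is forbidden. None of the other listed options is forbidden under the premises.

audit_statement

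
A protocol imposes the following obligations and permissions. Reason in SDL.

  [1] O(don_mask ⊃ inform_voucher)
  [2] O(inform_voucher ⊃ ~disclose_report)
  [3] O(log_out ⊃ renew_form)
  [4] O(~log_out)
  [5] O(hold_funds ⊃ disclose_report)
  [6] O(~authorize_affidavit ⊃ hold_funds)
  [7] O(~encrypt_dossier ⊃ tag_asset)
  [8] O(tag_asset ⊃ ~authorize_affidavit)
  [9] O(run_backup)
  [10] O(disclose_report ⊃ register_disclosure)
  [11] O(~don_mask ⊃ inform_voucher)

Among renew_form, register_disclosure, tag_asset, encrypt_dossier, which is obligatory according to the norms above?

By case analysis on ~don_mask: premise 11 gives O(~don_mask ⊃ inform_voucher) and premise 1 gives O(don_mask ⊃ inform_voucher), so O(inform_voucher) either way.
Applying K to premise 2 (O(inform_voucher ⊃ ~disclose_report)) and O(inform_voucher) yields O(~disclose_report).
The contrapositive of premise 5 (O(hold_funds ⊃ disclose_report)) is O(~disclose_report ⊃ ~hold_funds), and O(~disclose_report) is already established, so O(~hold_funds).
The contrapositive of premise 6 (O(~authorize_affidavit ⊃ hold_funds)) is O(~hold_funds ⊃ authorize_affidavit), and O(~hold_funds) is already established, so O(authorize_affidavit).
Premise 8, O(tag_asset ⊃ ~authorize_affidavit), contraposes to O(authorize_affidavit ⊃ ~tag_asset); with O(authorize_affidavit) we get O(~tag_asset).
Premise 7, O(~encrypt_dossier ⊃ tag_asset), contraposes to O(~tag_asset ⊃ encrypt_dossier); with O(~tag_asset) we get O(encrypt_dossier).
So O(encrypt_dossier) holds — encrypt_dossier is obligatory. None of the other listed options is made obligatory by any chain of premises.

encrypt_dossier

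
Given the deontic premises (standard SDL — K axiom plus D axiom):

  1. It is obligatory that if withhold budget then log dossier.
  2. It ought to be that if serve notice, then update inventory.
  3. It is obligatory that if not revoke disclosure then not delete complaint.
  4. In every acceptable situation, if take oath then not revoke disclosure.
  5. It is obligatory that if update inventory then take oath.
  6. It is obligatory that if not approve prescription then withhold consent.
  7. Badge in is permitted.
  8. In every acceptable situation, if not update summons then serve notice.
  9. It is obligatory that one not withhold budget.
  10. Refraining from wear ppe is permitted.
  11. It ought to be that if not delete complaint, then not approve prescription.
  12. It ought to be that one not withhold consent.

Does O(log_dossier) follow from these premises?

No

Premise 1 is O(withhold_budget → log_dossier), but O(withhold_budget) is not derivable from the premises, so it does not yield O(log_dossier).
No other premise forces O(log_dossier). An ideal world satisfying every premise can still have log_dossier false, so O(log_dossier) is not derivable.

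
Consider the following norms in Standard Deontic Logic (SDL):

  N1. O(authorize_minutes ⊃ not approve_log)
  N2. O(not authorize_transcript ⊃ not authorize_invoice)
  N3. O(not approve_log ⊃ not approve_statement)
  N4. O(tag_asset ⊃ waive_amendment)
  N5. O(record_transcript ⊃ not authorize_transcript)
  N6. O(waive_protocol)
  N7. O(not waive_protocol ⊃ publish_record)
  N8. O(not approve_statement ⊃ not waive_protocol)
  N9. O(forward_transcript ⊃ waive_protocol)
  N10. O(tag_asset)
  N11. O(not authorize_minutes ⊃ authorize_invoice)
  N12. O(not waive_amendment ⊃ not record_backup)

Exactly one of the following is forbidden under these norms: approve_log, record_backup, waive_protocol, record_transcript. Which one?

record_transcript

Premise 6 gives O(waive_protocol).
The contrapositive of premise 8 (O(not approve_statement ⊃ not waive_protocol)) is O(waive_protocol ⊃ approve_statement), and O(waive_protocol) is already established, so O(approve_statement).
The contrapositive of premise 3 (O(not approve_log ⊃ not approve_statement)) is O(approve_statement ⊃ approve_log), and O(approve_statement) is already established, so O(approve_log).
Premise 1, O(authorize_minutes ⊃ not approve_log), contraposes to O(approve_log ⊃ not authorize_minutes); with O(approve_log) we get O(not authorize_minutes).
Applying K to premise 11 (O(not authorize_minutes ⊃ authorize_invoice)) and O(not authorize_minutes) yields O(authorize_invoice).
Premise 2, O(not authorize_transcript ⊃ not authorize_invoice), contraposes to O(authorize_invoice ⊃ authorize_transcript); with O(authorize_invoice) we get O(authorize_transcript).
Premise 5 is O(record_transcript ⊃ not authorize_transcript); contrapositively O(authorize_transcript ⊃ not record_transcript). Since O(authorize_transcript) holds, K gives O(not record_transcript).
So O(not record_transcript) holds, i.e. record_transcript is forbidden. None of the other listed options is forbidden under the premises.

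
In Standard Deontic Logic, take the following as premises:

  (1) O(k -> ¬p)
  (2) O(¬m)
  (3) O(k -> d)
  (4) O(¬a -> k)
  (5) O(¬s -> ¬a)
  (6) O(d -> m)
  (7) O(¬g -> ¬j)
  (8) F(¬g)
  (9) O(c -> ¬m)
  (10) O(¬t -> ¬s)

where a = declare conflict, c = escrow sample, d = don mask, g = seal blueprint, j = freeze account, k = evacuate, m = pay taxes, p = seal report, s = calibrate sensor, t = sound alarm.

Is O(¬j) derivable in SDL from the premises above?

Premise 7 is O(¬g -> ¬j), but O(¬g) is not derivable from the premises, so it does not yield O(¬j).
No other premise forces O(¬j). An ideal world satisfying every premise can still have ¬j false, so O(¬j) is not derivable.

No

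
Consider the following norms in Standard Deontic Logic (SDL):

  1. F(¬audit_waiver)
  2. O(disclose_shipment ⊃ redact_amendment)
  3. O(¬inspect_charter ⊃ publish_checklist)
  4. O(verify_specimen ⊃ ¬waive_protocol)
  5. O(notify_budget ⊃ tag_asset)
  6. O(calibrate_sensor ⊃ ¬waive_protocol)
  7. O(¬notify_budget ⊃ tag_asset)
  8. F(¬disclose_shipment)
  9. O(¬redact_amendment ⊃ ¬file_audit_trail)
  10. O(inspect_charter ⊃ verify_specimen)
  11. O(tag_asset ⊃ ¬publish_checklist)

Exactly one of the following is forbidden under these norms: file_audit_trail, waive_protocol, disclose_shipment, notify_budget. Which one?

waive_protocol

Premises 7 and 5 cover both cases: O(¬notify_budget ⊃ tag_asset) and O(notify_budget ⊃ tag_asset). Since ¬notify_budget ∨ notify_budget is a tautology, O(tag_asset) follows.
Premise 11 is O(tag_asset ⊃ ¬publish_checklist); since O(tag_asset), deontic closure gives O(¬publish_checklist).
Premise 3 is O(¬inspect_charter ⊃ publish_checklist); contrapositively O(¬publish_checklist ⊃ inspect_charter). Since O(¬publish_checklist) holds, K gives O(inspect_charter).
Premise 10 is O(inspect_charter ⊃ verify_specimen); since O(inspect_charter), deontic closure gives O(verify_specimen).
From O(verify_specimen) and premise 4, O(verify_specimen ⊃ ¬waive_protocol), we obtain O(¬waive_protocol).
So O(¬waive_protocol) holds, i.e. waive_protocol is forbidden. None of the other listed options is forbidden under the premises.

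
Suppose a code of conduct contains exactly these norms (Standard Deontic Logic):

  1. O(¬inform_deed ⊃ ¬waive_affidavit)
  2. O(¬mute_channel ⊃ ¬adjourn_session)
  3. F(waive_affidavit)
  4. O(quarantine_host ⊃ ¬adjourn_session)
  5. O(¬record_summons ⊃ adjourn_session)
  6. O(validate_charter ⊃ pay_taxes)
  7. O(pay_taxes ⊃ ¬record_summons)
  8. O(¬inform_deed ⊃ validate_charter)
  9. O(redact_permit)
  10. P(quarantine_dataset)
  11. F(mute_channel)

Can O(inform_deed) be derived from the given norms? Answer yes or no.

Yes

F(mute_channel) at premise 11 means O(¬mute_channel).
Premise 2 is O(¬mute_channel ⊃ ¬adjourn_session); since O(¬mute_channel), deontic closure gives O(¬adjourn_session).
Premise 5 is O(¬record_summons ⊃ adjourn_session); contrapositively O(¬adjourn_session ⊃ record_summons). Since O(¬adjourn_session) holds, K gives O(record_summons).
The contrapositive of premise 7 (O(pay_taxes ⊃ ¬record_summons)) is O(record_summons ⊃ ¬pay_taxes), and O(record_summons) is already established, so O(¬pay_taxes).
Premise 6, O(validate_charter ⊃ pay_taxes), contraposes to O(¬pay_taxes ⊃ ¬validate_charter); with O(¬pay_taxes) we get O(¬validate_charter).
Premise 8 is O(¬inform_deed ⊃ validate_charter); contrapositively O(¬validate_charter ⊃ inform_deed). Since O(¬validate_charter) holds, K gives O(inform_deed).
Premises 1, 3, 4, 9, 10 do not contribute to this derivation.
So O(inform_deed) follows.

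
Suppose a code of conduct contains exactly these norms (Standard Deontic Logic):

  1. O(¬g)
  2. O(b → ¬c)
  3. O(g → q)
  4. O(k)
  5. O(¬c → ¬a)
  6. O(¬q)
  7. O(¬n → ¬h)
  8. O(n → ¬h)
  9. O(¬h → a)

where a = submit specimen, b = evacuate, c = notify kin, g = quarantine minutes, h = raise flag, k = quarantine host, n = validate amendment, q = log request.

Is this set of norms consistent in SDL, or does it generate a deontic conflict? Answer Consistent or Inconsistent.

Premise 3 is O(g → q), but O(g) is not derivable from the premises, so it does not yield O(q).
So O(q) is not derivable, and the apparent clash with O(¬q) does not arise.
A world satisfying every obligation exists (e.g. a=true, b=false, c=true, g=false, h=false, k=true, n=false, q=false); no atom is both obligatory and forbidden, so the set is consistent.

Consistent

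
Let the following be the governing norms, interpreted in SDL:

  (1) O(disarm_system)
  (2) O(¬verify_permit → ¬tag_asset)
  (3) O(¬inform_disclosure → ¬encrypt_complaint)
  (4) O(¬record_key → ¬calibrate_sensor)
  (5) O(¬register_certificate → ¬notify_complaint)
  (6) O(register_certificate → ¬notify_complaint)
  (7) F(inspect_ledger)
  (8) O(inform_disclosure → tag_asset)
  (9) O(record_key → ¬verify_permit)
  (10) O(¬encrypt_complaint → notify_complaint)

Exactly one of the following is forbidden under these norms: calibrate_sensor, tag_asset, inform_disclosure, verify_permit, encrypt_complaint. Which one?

Premises 6 and 5 cover both cases: O(register_certificate → ¬notify_complaint) and O(¬register_certificate → ¬notify_complaint). Since register_certificate ∨ ¬register_certificate is a tautology, O(¬notify_complaint) follows.
Premise 10, O(¬encrypt_complaint → notify_complaint), contraposes to O(¬notify_complaint → encrypt_complaint); with O(¬notify_complaint) we get O(encrypt_complaint).
Premise 3, O(¬inform_disclosure → ¬encrypt_complaint), contraposes to O(encrypt_complaint → inform_disclosure); with O(encrypt_complaint) we get O(inform_disclosure).
From O(inform_disclosure) and premise 8, O(inform_disclosure → tag_asset), we obtain O(tag_asset).
Premise 2, O(¬verify_permit → ¬tag_asset), contraposes to O(tag_asset → verify_permit); with O(tag_asset) we get O(verify_permit).
Premise 9 is O(record_key → ¬verify_permit); contrapositively O(verify_permit → ¬record_key). Since O(verify_permit) holds, K gives O(¬record_key).
With premise 4, O(¬record_key → ¬calibrate_sensor), the K-axiom yields O(¬calibrate_sensor).
So O(¬calibrate_sensor) holds, i.e. calibrate_sensor is forbidden. None of the other listed options is forbidden under the premises.

calibrate_sensor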